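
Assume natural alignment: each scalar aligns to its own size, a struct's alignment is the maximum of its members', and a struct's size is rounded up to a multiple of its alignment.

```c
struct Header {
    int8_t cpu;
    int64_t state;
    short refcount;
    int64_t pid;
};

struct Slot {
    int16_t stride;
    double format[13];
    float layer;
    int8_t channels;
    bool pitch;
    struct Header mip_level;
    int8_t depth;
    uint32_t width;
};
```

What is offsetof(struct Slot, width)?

Header: 0..1  cpu  (1B, 1-aligned); 1..8  -- padding (7B); 8..16  state  (8B, 8-aligned); 16..18  refcount  (2B, 2-aligned); 18..24  -- padding (6B); 24..32  pid  (8B, 8-aligned); sizeof = 32, alignof = 8
0..2  stride  (2B, 2-aligned)
2..8  -- padding (6B)
8..112  format  (104B, 8-aligned)
112..116  layer  (4B, 4-aligned)
116..117  channels  (1B, 1-aligned)
117..118  pitch  (1B, 1-aligned)
118..120  -- padding (2B)
120..152  mip_level  (32B, 8-aligned)
152..153  depth  (1B, 1-aligned)
153..156  -- padding (3B)
156..160  width  (4B, 4-aligned)

156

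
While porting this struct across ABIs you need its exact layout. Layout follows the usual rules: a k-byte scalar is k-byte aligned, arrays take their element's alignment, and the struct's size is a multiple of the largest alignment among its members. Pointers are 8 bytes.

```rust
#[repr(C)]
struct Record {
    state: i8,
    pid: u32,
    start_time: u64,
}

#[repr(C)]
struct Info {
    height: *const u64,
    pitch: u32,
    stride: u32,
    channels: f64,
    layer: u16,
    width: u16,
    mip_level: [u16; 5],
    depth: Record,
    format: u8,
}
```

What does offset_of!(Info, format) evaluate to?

Record: state at 0 (size 1, align 1) → ends 1; pad 3 to align 4 for pid; pid at 4 (size 4, align 4) → ends 8; start_time at 8 (size 8, align 8) → ends 16; total 16 bytes, alignment 8
height at 0 (size 8, align 8) → ends 8
pitch at 8 (size 4, align 4) → ends 12
stride at 12 (size 4, align 4) → ends 16
channels at 16 (size 8, align 8) → ends 24
layer at 24 (size 2, align 2) → ends 26
width at 26 (size 2, align 2) → ends 28
mip_level at 28 (size 10, align 2) → ends 38
pad 2 to align 8 for depth
depth at 40 (size 16, align 8) → ends 56
format at 56 (size 1, align 1) → ends 57

56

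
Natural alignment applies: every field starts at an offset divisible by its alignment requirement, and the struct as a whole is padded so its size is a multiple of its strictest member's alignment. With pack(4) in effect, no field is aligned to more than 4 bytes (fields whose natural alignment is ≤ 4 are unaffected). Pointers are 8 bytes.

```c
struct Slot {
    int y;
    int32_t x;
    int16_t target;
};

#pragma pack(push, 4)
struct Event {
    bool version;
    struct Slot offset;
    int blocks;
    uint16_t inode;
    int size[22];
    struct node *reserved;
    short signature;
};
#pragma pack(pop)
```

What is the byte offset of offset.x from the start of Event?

Slot: @0: y [4B, align 4] → 4; @4: x [4B, align 4] → 8; @8: target [2B, align 2] → 10; +2 tail pad (align 4); size 12, align 4
@0: version [1B, align 1] → 1
+3 pad (align 4)
@4: offset [12B, align 4] → 16
within Slot: x at 4
4 + 4 = 8

8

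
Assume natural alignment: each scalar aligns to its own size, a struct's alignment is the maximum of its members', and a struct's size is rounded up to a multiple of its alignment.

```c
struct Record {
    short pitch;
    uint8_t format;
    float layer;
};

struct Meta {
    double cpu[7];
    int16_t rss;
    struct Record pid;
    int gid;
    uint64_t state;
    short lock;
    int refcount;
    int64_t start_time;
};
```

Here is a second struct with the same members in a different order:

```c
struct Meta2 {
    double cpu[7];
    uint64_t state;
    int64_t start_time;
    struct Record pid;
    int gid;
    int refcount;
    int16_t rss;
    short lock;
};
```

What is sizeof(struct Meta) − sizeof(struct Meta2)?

Record: @0: pitch [2B, align 2] → 2; @2: format [1B, align 1] → 3; +1 pad (align 4); @4: layer [4B, align 4] → 8; size 8, align 4
@0: cpu [56B, align 8] → 56
@56: rss [2B, align 2] → 58
+2 pad (align 4)
@60: pid [8B, align 4] → 68
@68: gid [4B, align 4] → 72
@72: state [8B, align 8] → 80
@80: lock [2B, align 2] → 82
+2 pad (align 4)
@84: refcount [4B, align 4] → 88
@88: start_time [8B, align 8] → 96
size 96, align 8
— Meta2 —
@0: cpu [56B, align 8] → 56
@56: state [8B, align 8] → 64
@64: start_time [8B, align 8] → 72
@72: pid [8B, align 4] → 80
@80: gid [4B, align 4] → 84
@84: refcount [4B, align 4] → 88
@88: rss [2B, align 2] → 90
@90: lock [2B, align 2] → 92
+4 tail pad (align 8)
size 96, align 8
96 − 96 = 0

0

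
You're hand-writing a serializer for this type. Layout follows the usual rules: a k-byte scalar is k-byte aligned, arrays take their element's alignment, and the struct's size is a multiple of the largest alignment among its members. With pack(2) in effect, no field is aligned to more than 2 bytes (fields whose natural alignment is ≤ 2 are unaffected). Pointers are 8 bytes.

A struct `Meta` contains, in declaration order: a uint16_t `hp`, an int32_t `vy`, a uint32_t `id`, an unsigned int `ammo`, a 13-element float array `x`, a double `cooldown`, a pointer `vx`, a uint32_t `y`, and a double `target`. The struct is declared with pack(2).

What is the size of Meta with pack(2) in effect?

94

0..2  hp  (2B, 2-aligned)
2..6  vy  (4B, 2-aligned)
6..10  id  (4B, 2-aligned)
10..14  ammo  (4B, 2-aligned)
14..66  x  (52B, 2-aligned)
66..74  cooldown  (8B, 2-aligned)
74..82  vx  (8B, 2-aligned)
82..86  y  (4B, 2-aligned)
86..94  target  (8B, 2-aligned)
sizeof = 94, alignof = 2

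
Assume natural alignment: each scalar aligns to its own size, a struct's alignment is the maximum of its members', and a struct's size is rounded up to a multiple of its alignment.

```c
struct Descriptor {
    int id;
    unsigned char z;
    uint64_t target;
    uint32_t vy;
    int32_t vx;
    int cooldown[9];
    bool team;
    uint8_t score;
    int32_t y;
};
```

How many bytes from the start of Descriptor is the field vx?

id at 0 (size 4, align 4) → ends 4
z at 4 (size 1, align 1) → ends 5
pad 3 to align 8 for target
target at 8 (size 8, align 8) → ends 16
vy at 16 (size 4, align 4) → ends 20
vx at 20 (size 4, align 4) → ends 24

20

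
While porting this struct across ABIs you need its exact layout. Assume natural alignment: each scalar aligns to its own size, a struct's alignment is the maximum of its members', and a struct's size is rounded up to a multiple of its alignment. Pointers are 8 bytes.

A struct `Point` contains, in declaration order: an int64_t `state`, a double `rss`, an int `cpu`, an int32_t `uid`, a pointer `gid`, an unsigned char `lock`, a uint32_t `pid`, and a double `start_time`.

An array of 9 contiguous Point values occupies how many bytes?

432

@0: state [8B, align 8] → 8
@8: rss [8B, align 8] → 16
@16: cpu [4B, align 4] → 20
@20: uid [4B, align 4] → 24
@24: gid [8B, align 8] → 32
@32: lock [1B, align 1] → 33
+3 pad (align 4)
@36: pid [4B, align 4] → 40
@40: start_time [8B, align 8] → 48
size 48, align 8
array of 9: 9 × 48 = 432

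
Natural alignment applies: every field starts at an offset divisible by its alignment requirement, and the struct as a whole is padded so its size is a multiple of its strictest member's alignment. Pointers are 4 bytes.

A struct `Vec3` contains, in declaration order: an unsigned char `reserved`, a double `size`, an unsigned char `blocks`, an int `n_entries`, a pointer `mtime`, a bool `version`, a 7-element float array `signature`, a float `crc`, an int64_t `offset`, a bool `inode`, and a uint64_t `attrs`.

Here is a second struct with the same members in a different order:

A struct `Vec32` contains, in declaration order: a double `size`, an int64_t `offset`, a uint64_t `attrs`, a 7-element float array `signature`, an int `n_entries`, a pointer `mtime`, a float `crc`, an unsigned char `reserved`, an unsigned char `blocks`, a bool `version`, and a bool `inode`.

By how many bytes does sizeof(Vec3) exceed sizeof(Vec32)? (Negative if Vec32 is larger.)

16

reserved at 0 (size 1, align 1) → ends 1
pad 7 to align 8 for size
size at 8 (size 8, align 8) → ends 16
blocks at 16 (size 1, align 1) → ends 17
pad 3 to align 4 for n_entries
n_entries at 20 (size 4, align 4) → ends 24
mtime at 24 (size 4, align 4) → ends 28
version at 28 (size 1, align 1) → ends 29
pad 3 to align 4 for signature
signature at 32 (size 28, align 4) → ends 60
crc at 60 (size 4, align 4) → ends 64
offset at 64 (size 8, align 8) → ends 72
inode at 72 (size 1, align 1) → ends 73
pad 7 to align 8 for attrs
attrs at 80 (size 8, align 8) → ends 88
total 88 bytes, alignment 8
— Vec32 —
size at 0 (size 8, align 8) → ends 8
offset at 8 (size 8, align 8) → ends 16
attrs at 16 (size 8, align 8) → ends 24
signature at 24 (size 28, align 4) → ends 52
n_entries at 52 (size 4, align 4) → ends 56
mtime at 56 (size 4, align 4) → ends 60
crc at 60 (size 4, align 4) → ends 64
reserved at 64 (size 1, align 1) → ends 65
blocks at 65 (size 1, align 1) → ends 66
version at 66 (size 1, align 1) → ends 67
inode at 67 (size 1, align 1) → ends 68
tail pad 4 to reach multiple of 8
total 72 bytes, alignment 8
88 − 72 = 16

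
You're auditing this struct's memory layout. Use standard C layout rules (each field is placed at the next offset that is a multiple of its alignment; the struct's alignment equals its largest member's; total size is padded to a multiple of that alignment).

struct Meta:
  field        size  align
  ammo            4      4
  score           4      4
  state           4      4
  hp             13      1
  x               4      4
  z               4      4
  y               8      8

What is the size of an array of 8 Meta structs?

@0: ammo [4B, align 4] → 4
@4: score [4B, align 4] → 8
@8: state [4B, align 4] → 12
@12: hp [13B, align 1] → 25
+3 pad (align 4)
@28: x [4B, align 4] → 32
@32: z [4B, align 4] → 36
+4 pad (align 8)
@40: y [8B, align 8] → 48
size 48, align 8
array of 8: 8 × 48 = 384

384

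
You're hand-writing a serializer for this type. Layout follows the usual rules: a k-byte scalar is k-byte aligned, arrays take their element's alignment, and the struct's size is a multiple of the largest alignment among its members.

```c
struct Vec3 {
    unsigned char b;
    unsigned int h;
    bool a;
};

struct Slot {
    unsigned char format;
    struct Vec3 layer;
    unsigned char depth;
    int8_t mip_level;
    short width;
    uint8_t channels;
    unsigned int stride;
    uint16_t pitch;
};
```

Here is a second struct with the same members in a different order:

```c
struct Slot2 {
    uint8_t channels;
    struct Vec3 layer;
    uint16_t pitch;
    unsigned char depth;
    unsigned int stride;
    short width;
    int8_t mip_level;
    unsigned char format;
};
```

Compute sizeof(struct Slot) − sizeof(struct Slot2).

Vec3: @0: b [1B, align 1] → 1; +3 pad (align 4); @4: h [4B, align 4] → 8; @8: a [1B, align 1] → 9; +3 tail pad (align 4); size 12, align 4
@0: format [1B, align 1] → 1
+3 pad (align 4)
@4: layer [12B, align 4] → 16
@16: depth [1B, align 1] → 17
@17: mip_level [1B, align 1] → 18
@18: width [2B, align 2] → 20
@20: channels [1B, align 1] → 21
+3 pad (align 4)
@24: stride [4B, align 4] → 28
@28: pitch [2B, align 2] → 30
+2 tail pad (align 4)
size 32, align 4
— Slot2 —
@0: channels [1B, align 1] → 1
+3 pad (align 4)
@4: layer [12B, align 4] → 16
@16: pitch [2B, align 2] → 18
@18: depth [1B, align 1] → 19
+1 pad (align 4)
@20: stride [4B, align 4] → 24
@24: width [2B, align 2] → 26
@26: mip_level [1B, align 1] → 27
@27: format [1B, align 1] → 28
size 28, align 4
32 − 28 = 4

4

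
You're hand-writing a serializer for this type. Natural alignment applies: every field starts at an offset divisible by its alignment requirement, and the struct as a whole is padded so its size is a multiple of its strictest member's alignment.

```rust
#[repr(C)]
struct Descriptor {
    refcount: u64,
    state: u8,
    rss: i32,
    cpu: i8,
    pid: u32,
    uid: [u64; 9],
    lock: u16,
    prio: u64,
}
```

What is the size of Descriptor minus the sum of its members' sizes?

12

@0: refcount [8B, align 8] → 8
@8: state [1B, align 1] → 9
+3 pad (align 4)
@12: rss [4B, align 4] → 16
@16: cpu [1B, align 1] → 17
+3 pad (align 4)
@20: pid [4B, align 4] → 24
@24: uid [72B, align 8] → 96
@96: lock [2B, align 2] → 98
+6 pad (align 8)
@104: prio [8B, align 8] → 112
size 112, align 8
data bytes 100, size 112 → padding 12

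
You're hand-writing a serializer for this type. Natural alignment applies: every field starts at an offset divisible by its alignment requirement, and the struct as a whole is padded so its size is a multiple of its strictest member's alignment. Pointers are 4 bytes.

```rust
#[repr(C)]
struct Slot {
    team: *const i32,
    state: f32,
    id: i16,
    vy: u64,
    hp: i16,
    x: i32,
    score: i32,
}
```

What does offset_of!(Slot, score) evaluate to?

@0: team [4B, align 4] → 4
@4: state [4B, align 4] → 8
@8: id [2B, align 2] → 10
+6 pad (align 8)
@16: vy [8B, align 8] → 24
@24: hp [2B, align 2] → 26
+2 pad (align 4)
@28: x [4B, align 4] → 32
@32: score [4B, align 4] → 36

32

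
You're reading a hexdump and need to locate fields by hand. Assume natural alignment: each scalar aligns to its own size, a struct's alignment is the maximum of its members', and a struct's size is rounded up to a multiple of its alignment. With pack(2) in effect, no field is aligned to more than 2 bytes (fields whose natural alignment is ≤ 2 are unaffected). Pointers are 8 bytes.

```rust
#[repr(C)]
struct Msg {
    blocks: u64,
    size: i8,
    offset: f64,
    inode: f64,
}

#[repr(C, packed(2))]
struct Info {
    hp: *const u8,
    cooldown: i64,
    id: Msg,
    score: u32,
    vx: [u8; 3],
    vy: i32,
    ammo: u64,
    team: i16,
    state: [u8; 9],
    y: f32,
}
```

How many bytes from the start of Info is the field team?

Msg: @0: blocks [8B, align 8] → 8; @8: size [1B, align 1] → 9; +7 pad (align 8); @16: offset [8B, align 8] → 24; @24: inode [8B, align 8] → 32; size 32, align 8
@0: hp [8B, align 2] → 8
@8: cooldown [8B, align 2] → 16
@16: id [32B, align 2] → 48
@48: score [4B, align 2] → 52
@52: vx [3B, align 1] → 55
+1 pad (align 2)
@56: vy [4B, align 2] → 60
@60: ammo [8B, align 2] → 68
@68: team [2B, align 2] → 70

68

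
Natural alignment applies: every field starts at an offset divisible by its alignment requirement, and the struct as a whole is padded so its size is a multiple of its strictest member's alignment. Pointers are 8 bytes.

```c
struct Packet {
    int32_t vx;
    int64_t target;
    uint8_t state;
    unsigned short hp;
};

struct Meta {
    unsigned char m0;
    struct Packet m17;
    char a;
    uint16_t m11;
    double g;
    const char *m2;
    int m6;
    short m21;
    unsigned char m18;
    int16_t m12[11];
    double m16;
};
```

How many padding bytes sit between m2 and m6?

0

Packet: vx at 0 (size 4, align 4) → ends 4; pad 4 to align 8 for target; target at 8 (size 8, align 8) → ends 16; state at 16 (size 1, align 1) → ends 17; pad 1 to align 2 for hp; hp at 18 (size 2, align 2) → ends 20; tail pad 4 to reach multiple of 8; total 24 bytes, alignment 8
m0 at 0 (size 1, align 1) → ends 1
pad 7 to align 8 for m17
m17 at 8 (size 24, align 8) → ends 32
a at 32 (size 1, align 1) → ends 33
pad 1 to align 2 for m11
m11 at 34 (size 2, align 2) → ends 36
pad 4 to align 8 for g
g at 40 (size 8, align 8) → ends 48
m2 at 48 (size 8, align 8) → ends 56
m6 at 56 (size 4, align 4) → ends 60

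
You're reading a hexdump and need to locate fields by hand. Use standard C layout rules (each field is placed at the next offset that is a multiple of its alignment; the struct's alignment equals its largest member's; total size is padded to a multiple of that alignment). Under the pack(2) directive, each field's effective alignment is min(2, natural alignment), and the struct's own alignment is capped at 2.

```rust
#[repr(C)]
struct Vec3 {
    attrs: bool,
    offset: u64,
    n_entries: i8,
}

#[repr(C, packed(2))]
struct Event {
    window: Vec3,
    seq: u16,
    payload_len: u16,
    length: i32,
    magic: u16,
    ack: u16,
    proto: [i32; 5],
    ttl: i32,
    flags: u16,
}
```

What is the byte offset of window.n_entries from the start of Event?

16

Vec3: 0..1  attrs  (1B, 1-aligned); 1..8  -- padding (7B); 8..16  offset  (8B, 8-aligned); 16..17  n_entries  (1B, 1-aligned); 17..24  -- tail padding (7B); sizeof = 24, alignof = 8
0..24  window  (24B, 2-aligned)
within Vec3: n_entries at 16
0 + 16 = 16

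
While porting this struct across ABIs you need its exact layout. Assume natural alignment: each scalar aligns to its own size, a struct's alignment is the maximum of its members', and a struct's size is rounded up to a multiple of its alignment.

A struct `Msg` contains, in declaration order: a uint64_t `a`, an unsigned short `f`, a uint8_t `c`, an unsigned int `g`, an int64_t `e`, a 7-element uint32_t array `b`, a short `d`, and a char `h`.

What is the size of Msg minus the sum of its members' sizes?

2

@0: a [8B, align 8] → 8
@8: f [2B, align 2] → 10
@10: c [1B, align 1] → 11
+1 pad (align 4)
@12: g [4B, align 4] → 16
@16: e [8B, align 8] → 24
@24: b [28B, align 4] → 52
@52: d [2B, align 2] → 54
@54: h [1B, align 1] → 55
+1 tail pad (align 8)
size 56, align 8
data bytes 54, size 56 → padding 2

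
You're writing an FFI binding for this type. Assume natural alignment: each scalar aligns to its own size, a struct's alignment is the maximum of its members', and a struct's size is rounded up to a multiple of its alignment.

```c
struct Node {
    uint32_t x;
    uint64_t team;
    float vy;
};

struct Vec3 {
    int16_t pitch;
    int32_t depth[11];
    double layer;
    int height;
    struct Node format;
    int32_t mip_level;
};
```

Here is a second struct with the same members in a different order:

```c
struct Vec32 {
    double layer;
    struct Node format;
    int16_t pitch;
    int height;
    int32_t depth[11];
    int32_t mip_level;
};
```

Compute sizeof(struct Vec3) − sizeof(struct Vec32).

8

Node: 0..4  x  (4B, 4-aligned); 4..8  -- padding (4B); 8..16  team  (8B, 8-aligned); 16..20  vy  (4B, 4-aligned); 20..24  -- tail padding (4B); sizeof = 24, alignof = 8
0..2  pitch  (2B, 2-aligned)
2..4  -- padding (2B)
4..48  depth  (44B, 4-aligned)
48..56  layer  (8B, 8-aligned)
56..60  height  (4B, 4-aligned)
60..64  -- padding (4B)
64..88  format  (24B, 8-aligned)
88..92  mip_level  (4B, 4-aligned)
92..96  -- tail padding (4B)
sizeof = 96, alignof = 8
— Vec32 —
0..8  layer  (8B, 8-aligned)
8..32  format  (24B, 8-aligned)
32..34  pitch  (2B, 2-aligned)
34..36  -- padding (2B)
36..40  height  (4B, 4-aligned)
40..84  depth  (44B, 4-aligned)
84..88  mip_level  (4B, 4-aligned)
sizeof = 88, alignof = 8
96 − 88 = 8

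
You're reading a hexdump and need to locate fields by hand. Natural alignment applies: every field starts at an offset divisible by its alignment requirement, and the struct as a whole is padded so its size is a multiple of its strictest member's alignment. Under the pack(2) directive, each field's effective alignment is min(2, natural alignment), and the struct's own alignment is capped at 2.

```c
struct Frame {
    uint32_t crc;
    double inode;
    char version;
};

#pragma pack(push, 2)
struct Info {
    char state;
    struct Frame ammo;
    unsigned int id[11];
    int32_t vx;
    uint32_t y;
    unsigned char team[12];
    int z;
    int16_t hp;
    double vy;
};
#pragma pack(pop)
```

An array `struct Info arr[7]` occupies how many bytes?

Frame: @0: crc [4B, align 4] → 4; +4 pad (align 8); @8: inode [8B, align 8] → 16; @16: version [1B, align 1] → 17; +7 tail pad (align 8); size 24, align 8
@0: state [1B, align 1] → 1
+1 pad (align 2)
@2: ammo [24B, align 2] → 26
@26: id [44B, align 2] → 70
@70: vx [4B, align 2] → 74
@74: y [4B, align 2] → 78
@78: team [12B, align 1] → 90
@90: z [4B, align 2] → 94
@94: hp [2B, align 2] → 96
@96: vy [8B, align 2] → 104
size 104, align 2
array of 7: 7 × 104 = 728

728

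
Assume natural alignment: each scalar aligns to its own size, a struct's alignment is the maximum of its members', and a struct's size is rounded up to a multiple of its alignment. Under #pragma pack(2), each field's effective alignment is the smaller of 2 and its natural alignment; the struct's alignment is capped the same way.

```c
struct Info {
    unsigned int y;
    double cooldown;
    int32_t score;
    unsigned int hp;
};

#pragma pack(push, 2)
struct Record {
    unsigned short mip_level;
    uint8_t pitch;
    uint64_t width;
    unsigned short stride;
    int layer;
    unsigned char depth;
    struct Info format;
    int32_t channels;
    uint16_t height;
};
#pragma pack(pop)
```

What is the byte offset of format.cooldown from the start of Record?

28

Info: y at 0 (size 4, align 4) → ends 4; pad 4 to align 8 for cooldown; cooldown at 8 (size 8, align 8) → ends 16; score at 16 (size 4, align 4) → ends 20; hp at 20 (size 4, align 4) → ends 24; total 24 bytes, alignment 8
mip_level at 0 (size 2, align 2) → ends 2
pitch at 2 (size 1, align 1) → ends 3
pad 1 to align 2 for width
width at 4 (size 8, align 2) → ends 12
stride at 12 (size 2, align 2) → ends 14
layer at 14 (size 4, align 2) → ends 18
depth at 18 (size 1, align 1) → ends 19
pad 1 to align 2 for format
format at 20 (size 24, align 2) → ends 44
within Info: cooldown at 8
20 + 8 = 28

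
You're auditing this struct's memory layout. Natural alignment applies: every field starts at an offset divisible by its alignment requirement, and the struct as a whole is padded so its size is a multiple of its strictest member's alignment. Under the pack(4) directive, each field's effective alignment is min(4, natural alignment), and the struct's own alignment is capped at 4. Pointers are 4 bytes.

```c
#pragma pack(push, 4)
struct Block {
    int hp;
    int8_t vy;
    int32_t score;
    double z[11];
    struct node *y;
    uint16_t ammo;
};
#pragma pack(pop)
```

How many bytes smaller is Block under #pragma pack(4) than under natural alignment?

natural layout:
  hp at 0 (size 4, align 4) → ends 4
  vy at 4 (size 1, align 1) → ends 5
  pad 3 to align 4 for score
  score at 8 (size 4, align 4) → ends 12
  pad 4 to align 8 for z
  z at 16 (size 88, align 8) → ends 104
  y at 104 (size 4, align 4) → ends 108
  ammo at 108 (size 2, align 2) → ends 110
  tail pad 2 to reach multiple of 8
  total 112 bytes, alignment 8
packed(4) layout:
  hp at 0 (size 4, align 4) → ends 4
  vy at 4 (size 1, align 1) → ends 5
  pad 3 to align 4 for score
  score at 8 (size 4, align 4) → ends 12
  z at 12 (size 88, align 4) → ends 100
  y at 100 (size 4, align 4) → ends 104
  ammo at 104 (size 2, align 2) → ends 106
  tail pad 2 to reach multiple of 4
  total 108 bytes, alignment 4
112 − 108 = 4

4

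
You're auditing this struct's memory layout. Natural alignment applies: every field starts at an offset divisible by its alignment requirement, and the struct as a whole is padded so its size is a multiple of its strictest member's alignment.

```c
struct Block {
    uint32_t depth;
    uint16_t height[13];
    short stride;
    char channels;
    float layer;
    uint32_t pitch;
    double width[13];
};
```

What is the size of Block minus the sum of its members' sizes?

7

@0: depth [4B, align 4] → 4
@4: height [26B, align 2] → 30
@30: stride [2B, align 2] → 32
@32: channels [1B, align 1] → 33
+3 pad (align 4)
@36: layer [4B, align 4] → 40
@40: pitch [4B, align 4] → 44
+4 pad (align 8)
@48: width [104B, align 8] → 152
size 152, align 8
data bytes 145, size 152 → padding 7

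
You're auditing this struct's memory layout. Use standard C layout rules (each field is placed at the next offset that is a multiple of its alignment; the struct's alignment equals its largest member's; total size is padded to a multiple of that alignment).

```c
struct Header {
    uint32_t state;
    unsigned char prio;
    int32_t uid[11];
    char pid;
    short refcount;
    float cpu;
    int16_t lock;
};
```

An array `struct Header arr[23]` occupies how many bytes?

0..4  state  (4B, 4-aligned)
4..5  prio  (1B, 1-aligned)
5..8  -- padding (3B)
8..52  uid  (44B, 4-aligned)
52..53  pid  (1B, 1-aligned)
53..54  -- padding (1B)
54..56  refcount  (2B, 2-aligned)
56..60  cpu  (4B, 4-aligned)
60..62  lock  (2B, 2-aligned)
62..64  -- tail padding (2B)
sizeof = 64, alignof = 4
array of 23: 23 × 64 = 1472

1472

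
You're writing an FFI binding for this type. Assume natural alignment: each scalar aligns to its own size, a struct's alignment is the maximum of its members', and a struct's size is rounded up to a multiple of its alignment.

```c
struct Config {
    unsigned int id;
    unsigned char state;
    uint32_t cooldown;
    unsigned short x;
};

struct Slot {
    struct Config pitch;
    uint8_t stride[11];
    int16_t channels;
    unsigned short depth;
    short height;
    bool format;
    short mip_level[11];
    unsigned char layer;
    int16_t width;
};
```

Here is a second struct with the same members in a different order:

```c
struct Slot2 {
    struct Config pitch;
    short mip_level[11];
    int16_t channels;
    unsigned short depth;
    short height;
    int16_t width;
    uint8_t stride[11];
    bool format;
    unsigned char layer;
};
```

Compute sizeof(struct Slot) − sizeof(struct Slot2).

Config: @0: id [4B, align 4] → 4; @4: state [1B, align 1] → 5; +3 pad (align 4); @8: cooldown [4B, align 4] → 12; @12: x [2B, align 2] → 14; +2 tail pad (align 4); size 16, align 4
@0: pitch [16B, align 4] → 16
@16: stride [11B, align 1] → 27
+1 pad (align 2)
@28: channels [2B, align 2] → 30
@30: depth [2B, align 2] → 32
@32: height [2B, align 2] → 34
@34: format [1B, align 1] → 35
+1 pad (align 2)
@36: mip_level [22B, align 2] → 58
@58: layer [1B, align 1] → 59
+1 pad (align 2)
@60: width [2B, align 2] → 62
+2 tail pad (align 4)
size 64, align 4
— Slot2 —
@0: pitch [16B, align 4] → 16
@16: mip_level [22B, align 2] → 38
@38: channels [2B, align 2] → 40
@40: depth [2B, align 2] → 42
@42: height [2B, align 2] → 44
@44: width [2B, align 2] → 46
@46: stride [11B, align 1] → 57
@57: format [1B, align 1] → 58
@58: layer [1B, align 1] → 59
+1 tail pad (align 4)
size 60, align 4
64 − 60 = 4

4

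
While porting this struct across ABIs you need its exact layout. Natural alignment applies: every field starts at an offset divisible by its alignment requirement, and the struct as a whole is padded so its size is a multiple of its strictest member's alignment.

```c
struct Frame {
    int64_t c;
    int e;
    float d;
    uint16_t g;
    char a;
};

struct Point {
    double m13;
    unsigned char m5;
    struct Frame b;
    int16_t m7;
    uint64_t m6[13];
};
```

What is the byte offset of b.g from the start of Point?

Frame: 0..8  c  (8B, 8-aligned); 8..12  e  (4B, 4-aligned); 12..16  d  (4B, 4-aligned); 16..18  g  (2B, 2-aligned); 18..19  a  (1B, 1-aligned); 19..24  -- tail padding (5B); sizeof = 24, alignof = 8
0..8  m13  (8B, 8-aligned)
8..9  m5  (1B, 1-aligned)
9..16  -- padding (7B)
16..40  b  (24B, 8-aligned)
within Frame: g at 16
16 + 16 = 32

32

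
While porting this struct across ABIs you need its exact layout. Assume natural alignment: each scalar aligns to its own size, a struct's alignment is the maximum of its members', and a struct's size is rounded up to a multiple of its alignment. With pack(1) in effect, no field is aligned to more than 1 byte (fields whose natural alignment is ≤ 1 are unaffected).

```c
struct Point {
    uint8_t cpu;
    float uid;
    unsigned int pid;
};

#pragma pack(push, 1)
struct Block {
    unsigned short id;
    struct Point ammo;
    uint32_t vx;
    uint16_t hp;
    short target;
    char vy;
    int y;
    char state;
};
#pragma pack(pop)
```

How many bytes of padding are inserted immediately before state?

0

Point: @0: cpu [1B, align 1] → 1; +3 pad (align 4); @4: uid [4B, align 4] → 8; @8: pid [4B, align 4] → 12; size 12, align 4
@0: id [2B, align 1] → 2
@2: ammo [12B, align 1] → 14
@14: vx [4B, align 1] → 18
@18: hp [2B, align 1] → 20
@20: target [2B, align 1] → 22
@22: vy [1B, align 1] → 23
@23: y [4B, align 1] → 27
@27: state [1B, align 1] → 28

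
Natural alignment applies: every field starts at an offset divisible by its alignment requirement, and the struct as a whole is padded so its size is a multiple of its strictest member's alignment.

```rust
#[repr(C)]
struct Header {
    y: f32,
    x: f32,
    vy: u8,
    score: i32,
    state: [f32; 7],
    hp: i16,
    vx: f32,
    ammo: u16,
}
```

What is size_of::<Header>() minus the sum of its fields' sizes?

7

0..4  y  (4B, 4-aligned)
4..8  x  (4B, 4-aligned)
8..9  vy  (1B, 1-aligned)
9..12  -- padding (3B)
12..16  score  (4B, 4-aligned)
16..44  state  (28B, 4-aligned)
44..46  hp  (2B, 2-aligned)
46..48  -- padding (2B)
48..52  vx  (4B, 4-aligned)
52..54  ammo  (2B, 2-aligned)
54..56  -- tail padding (2B)
sizeof = 56, alignof = 4
data bytes 49, size 56 → padding 7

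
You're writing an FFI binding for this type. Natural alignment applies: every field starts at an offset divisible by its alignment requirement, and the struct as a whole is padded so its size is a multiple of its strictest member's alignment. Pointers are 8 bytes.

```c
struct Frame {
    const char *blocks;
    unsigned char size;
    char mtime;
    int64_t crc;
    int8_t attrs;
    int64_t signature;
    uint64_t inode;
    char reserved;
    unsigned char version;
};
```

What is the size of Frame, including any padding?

@0: blocks [8B, align 8] → 8
@8: size [1B, align 1] → 9
@9: mtime [1B, align 1] → 10
+6 pad (align 8)
@16: crc [8B, align 8] → 24
@24: attrs [1B, align 1] → 25
+7 pad (align 8)
@32: signature [8B, align 8] → 40
@40: inode [8B, align 8] → 48
@48: reserved [1B, align 1] → 49
@49: version [1B, align 1] → 50
+6 tail pad (align 8)
size 56, align 8

56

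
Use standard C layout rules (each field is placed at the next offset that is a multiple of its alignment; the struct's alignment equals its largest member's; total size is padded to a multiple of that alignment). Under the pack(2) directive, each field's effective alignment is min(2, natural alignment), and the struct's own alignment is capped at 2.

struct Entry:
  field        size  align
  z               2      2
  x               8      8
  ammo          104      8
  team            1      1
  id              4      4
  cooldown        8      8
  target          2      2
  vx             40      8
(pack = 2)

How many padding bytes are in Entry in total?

1

0..2  z  (2B, 2-aligned)
2..10  x  (8B, 2-aligned)
10..114  ammo  (104B, 2-aligned)
114..115  team  (1B, 1-aligned)
115..116  -- padding (1B)
116..120  id  (4B, 2-aligned)
120..128  cooldown  (8B, 2-aligned)
128..130  target  (2B, 2-aligned)
130..170  vx  (40B, 2-aligned)
sizeof = 170, alignof = 2
data bytes 169, size 170 → padding 1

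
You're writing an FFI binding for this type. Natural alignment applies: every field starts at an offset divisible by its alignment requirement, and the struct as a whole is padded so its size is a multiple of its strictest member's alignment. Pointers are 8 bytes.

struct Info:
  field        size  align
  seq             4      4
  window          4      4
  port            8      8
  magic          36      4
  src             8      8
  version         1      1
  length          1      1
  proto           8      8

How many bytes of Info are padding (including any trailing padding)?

seq at 0 (size 4, align 4) → ends 4
window at 4 (size 4, align 4) → ends 8
port at 8 (size 8, align 8) → ends 16
magic at 16 (size 36, align 4) → ends 52
pad 4 to align 8 for src
src at 56 (size 8, align 8) → ends 64
version at 64 (size 1, align 1) → ends 65
length at 65 (size 1, align 1) → ends 66
pad 6 to align 8 for proto
proto at 72 (size 8, align 8) → ends 80
total 80 bytes, alignment 8
data bytes 70, size 80 → padding 10

10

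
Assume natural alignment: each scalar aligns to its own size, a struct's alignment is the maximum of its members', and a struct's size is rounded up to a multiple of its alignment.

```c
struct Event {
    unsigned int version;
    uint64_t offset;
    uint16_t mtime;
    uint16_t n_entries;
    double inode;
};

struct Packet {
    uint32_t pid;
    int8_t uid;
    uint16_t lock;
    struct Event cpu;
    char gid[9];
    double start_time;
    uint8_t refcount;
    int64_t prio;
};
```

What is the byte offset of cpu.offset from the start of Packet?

16

Event: 0..4  version  (4B, 4-aligned); 4..8  -- padding (4B); 8..16  offset  (8B, 8-aligned); 16..18  mtime  (2B, 2-aligned); 18..20  n_entries  (2B, 2-aligned); 20..24  -- padding (4B); 24..32  inode  (8B, 8-aligned); sizeof = 32, alignof = 8
0..4  pid  (4B, 4-aligned)
4..5  uid  (1B, 1-aligned)
5..6  -- padding (1B)
6..8  lock  (2B, 2-aligned)
8..40  cpu  (32B, 8-aligned)
within Event: offset at 8
8 + 8 = 16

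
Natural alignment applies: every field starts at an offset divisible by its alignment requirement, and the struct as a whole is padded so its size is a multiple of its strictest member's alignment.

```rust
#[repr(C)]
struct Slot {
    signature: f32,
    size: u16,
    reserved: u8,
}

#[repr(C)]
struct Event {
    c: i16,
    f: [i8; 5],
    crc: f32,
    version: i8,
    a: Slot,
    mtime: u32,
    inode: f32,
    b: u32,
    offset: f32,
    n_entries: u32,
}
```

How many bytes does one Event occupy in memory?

Slot: signature at 0 (size 4, align 4) → ends 4; size at 4 (size 2, align 2) → ends 6; reserved at 6 (size 1, align 1) → ends 7; tail pad 1 to reach multiple of 4; total 8 bytes, alignment 4
c at 0 (size 2, align 2) → ends 2
f at 2 (size 5, align 1) → ends 7
pad 1 to align 4 for crc
crc at 8 (size 4, align 4) → ends 12
version at 12 (size 1, align 1) → ends 13
pad 3 to align 4 for a
a at 16 (size 8, align 4) → ends 24
mtime at 24 (size 4, align 4) → ends 28
inode at 28 (size 4, align 4) → ends 32
b at 32 (size 4, align 4) → ends 36
offset at 36 (size 4, align 4) → ends 40
n_entries at 40 (size 4, align 4) → ends 44
total 44 bytes, alignment 4

44 bytes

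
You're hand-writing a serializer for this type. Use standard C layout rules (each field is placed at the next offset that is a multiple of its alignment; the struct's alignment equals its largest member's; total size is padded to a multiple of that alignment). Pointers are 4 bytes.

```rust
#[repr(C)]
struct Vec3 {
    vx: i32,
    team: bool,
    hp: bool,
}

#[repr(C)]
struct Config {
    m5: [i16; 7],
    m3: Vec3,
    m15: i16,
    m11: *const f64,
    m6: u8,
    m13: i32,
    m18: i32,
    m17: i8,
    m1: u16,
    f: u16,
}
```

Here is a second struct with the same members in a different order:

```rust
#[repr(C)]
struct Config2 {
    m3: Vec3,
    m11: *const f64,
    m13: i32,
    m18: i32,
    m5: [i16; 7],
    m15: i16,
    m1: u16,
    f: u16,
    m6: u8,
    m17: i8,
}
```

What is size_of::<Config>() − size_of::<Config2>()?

Vec3: 0..4  vx  (4B, 4-aligned); 4..5  team  (1B, 1-aligned); 5..6  hp  (1B, 1-aligned); 6..8  -- tail padding (2B); sizeof = 8, alignof = 4
0..14  m5  (14B, 2-aligned)
14..16  -- padding (2B)
16..24  m3  (8B, 4-aligned)
24..26  m15  (2B, 2-aligned)
26..28  -- padding (2B)
28..32  m11  (4B, 4-aligned)
32..33  m6  (1B, 1-aligned)
33..36  -- padding (3B)
36..40  m13  (4B, 4-aligned)
40..44  m18  (4B, 4-aligned)
44..45  m17  (1B, 1-aligned)
45..46  -- padding (1B)
46..48  m1  (2B, 2-aligned)
48..50  f  (2B, 2-aligned)
50..52  -- tail padding (2B)
sizeof = 52, alignof = 4
— Config2 —
0..8  m3  (8B, 4-aligned)
8..12  m11  (4B, 4-aligned)
12..16  m13  (4B, 4-aligned)
16..20  m18  (4B, 4-aligned)
20..34  m5  (14B, 2-aligned)
34..36  m15  (2B, 2-aligned)
36..38  m1  (2B, 2-aligned)
38..40  f  (2B, 2-aligned)
40..41  m6  (1B, 1-aligned)
41..42  m17  (1B, 1-aligned)
42..44  -- tail padding (2B)
sizeof = 44, alignof = 4
52 − 44 = 8

8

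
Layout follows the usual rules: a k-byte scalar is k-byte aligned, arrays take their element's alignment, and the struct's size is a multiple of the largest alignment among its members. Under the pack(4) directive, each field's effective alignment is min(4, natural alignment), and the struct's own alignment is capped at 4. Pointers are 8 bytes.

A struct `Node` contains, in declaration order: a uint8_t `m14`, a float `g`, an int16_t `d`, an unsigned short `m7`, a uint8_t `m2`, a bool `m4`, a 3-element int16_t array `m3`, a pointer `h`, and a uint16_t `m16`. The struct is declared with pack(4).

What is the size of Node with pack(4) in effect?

@0: m14 [1B, align 1] → 1
+3 pad (align 4)
@4: g [4B, align 4] → 8
@8: d [2B, align 2] → 10
@10: m7 [2B, align 2] → 12
@12: m2 [1B, align 1] → 13
@13: m4 [1B, align 1] → 14
@14: m3 [6B, align 2] → 20
@20: h [8B, align 4] → 28
@28: m16 [2B, align 2] → 30
+2 tail pad (align 4)
size 32, align 4

32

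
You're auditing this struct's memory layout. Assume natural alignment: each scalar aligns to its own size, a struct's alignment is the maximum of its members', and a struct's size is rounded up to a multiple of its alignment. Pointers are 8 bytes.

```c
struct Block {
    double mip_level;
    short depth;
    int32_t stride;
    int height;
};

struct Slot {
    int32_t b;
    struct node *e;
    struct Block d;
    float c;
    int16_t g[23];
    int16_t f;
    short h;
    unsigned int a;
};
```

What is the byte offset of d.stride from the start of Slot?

28

Block: @0: mip_level [8B, align 8] → 8; @8: depth [2B, align 2] → 10; +2 pad (align 4); @12: stride [4B, align 4] → 16; @16: height [4B, align 4] → 20; +4 tail pad (align 8); size 24, align 8
@0: b [4B, align 4] → 4
+4 pad (align 8)
@8: e [8B, align 8] → 16
@16: d [24B, align 8] → 40
within Block: stride at 12
16 + 12 = 28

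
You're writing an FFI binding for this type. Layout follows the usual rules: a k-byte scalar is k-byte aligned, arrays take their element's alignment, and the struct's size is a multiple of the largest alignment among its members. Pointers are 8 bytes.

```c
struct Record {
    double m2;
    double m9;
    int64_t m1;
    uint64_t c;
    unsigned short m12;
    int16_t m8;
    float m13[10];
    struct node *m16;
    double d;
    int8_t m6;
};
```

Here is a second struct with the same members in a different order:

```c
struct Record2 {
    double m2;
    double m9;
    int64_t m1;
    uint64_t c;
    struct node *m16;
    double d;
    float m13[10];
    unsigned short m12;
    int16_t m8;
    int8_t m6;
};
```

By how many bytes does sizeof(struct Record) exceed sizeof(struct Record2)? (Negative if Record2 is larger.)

@0: m2 [8B, align 8] → 8
@8: m9 [8B, align 8] → 16
@16: m1 [8B, align 8] → 24
@24: c [8B, align 8] → 32
@32: m12 [2B, align 2] → 34
@34: m8 [2B, align 2] → 36
@36: m13 [40B, align 4] → 76
+4 pad (align 8)
@80: m16 [8B, align 8] → 88
@88: d [8B, align 8] → 96
@96: m6 [1B, align 1] → 97
+7 tail pad (align 8)
size 104, align 8
— Record2 —
@0: m2 [8B, align 8] → 8
@8: m9 [8B, align 8] → 16
@16: m1 [8B, align 8] → 24
@24: c [8B, align 8] → 32
@32: m16 [8B, align 8] → 40
@40: d [8B, align 8] → 48
@48: m13 [40B, align 4] → 88
@88: m12 [2B, align 2] → 90
@90: m8 [2B, align 2] → 92
@92: m6 [1B, align 1] → 93
+3 tail pad (align 8)
size 96, align 8
104 − 96 = 8

8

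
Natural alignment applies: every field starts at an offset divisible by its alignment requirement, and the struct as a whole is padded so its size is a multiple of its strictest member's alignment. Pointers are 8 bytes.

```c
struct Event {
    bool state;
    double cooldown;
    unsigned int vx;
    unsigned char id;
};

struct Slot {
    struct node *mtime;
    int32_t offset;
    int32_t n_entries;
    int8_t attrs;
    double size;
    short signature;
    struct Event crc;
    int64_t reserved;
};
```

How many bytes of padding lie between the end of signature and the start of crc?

Event: state at 0 (size 1, align 1) → ends 1; pad 7 to align 8 for cooldown; cooldown at 8 (size 8, align 8) → ends 16; vx at 16 (size 4, align 4) → ends 20; id at 20 (size 1, align 1) → ends 21; tail pad 3 to reach multiple of 8; total 24 bytes, alignment 8
mtime at 0 (size 8, align 8) → ends 8
offset at 8 (size 4, align 4) → ends 12
n_entries at 12 (size 4, align 4) → ends 16
attrs at 16 (size 1, align 1) → ends 17
pad 7 to align 8 for size
size at 24 (size 8, align 8) → ends 32
signature at 32 (size 2, align 2) → ends 34
pad 6 to align 8 for crc
crc at 40 (size 24, align 8) → ends 64

6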